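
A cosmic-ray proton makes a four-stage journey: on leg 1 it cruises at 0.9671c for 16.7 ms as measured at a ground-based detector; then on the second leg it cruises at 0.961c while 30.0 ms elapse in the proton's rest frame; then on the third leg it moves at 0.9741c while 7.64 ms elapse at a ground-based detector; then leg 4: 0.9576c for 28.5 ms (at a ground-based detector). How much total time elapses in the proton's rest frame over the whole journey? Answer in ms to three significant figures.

τ = 44.2 ms

Leg 1: γ = 1/√(1 − 0.9671²) = 1/√0.06472 = 3.931; τ_1 = 16.7/3.931 = 4.248 ms.
Leg 2: 30.0 ms is already measured in the proton's rest frame.
Leg 3: γ = 1/√(1 − 0.9741²) = 1/√0.05113 = 4.422; τ_3 = 7.64/4.422 = 1.728 ms.
Leg 4: γ = 1/√(1 − 0.9576²) = 1/√0.08300 = 3.471; τ_4 = 28.5/3.471 = 8.211 ms.
Total: 4.248 + 30.00 + 1.728 + 8.211 ms.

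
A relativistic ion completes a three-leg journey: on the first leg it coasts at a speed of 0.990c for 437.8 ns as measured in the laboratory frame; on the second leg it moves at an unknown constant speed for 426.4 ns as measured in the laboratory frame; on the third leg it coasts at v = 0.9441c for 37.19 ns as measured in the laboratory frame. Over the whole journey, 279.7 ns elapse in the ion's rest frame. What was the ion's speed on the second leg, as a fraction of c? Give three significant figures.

Leg 1: γ = 1/√(1 − 0.990²) = 1/√0.01990 = 7.089; τ_1 = 437.8/7.089 = 61.76 ns.
Leg 2: speed unknown; τ_2 = 426.4/γ_2.
Leg 3: γ = 1/√(1 − 0.9441²) = 1/√0.1087 = 3.033; τ_3 = 37.19/3.033 = 12.26 ns.
Total proper time: 61.76 + τ_2 + 12.26 = 279.7, so τ_2 = 279.7 − 74.02 = 205.7 ns.
γ_2 = 426.4/205.7 = 2.073; β = √(1 − 1/γ²) = √0.7673.

β = 0.876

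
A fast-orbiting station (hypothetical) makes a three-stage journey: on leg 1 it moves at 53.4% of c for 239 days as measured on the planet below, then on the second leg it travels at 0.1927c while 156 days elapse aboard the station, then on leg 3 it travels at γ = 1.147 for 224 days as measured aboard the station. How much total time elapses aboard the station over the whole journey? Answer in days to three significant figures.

Leg 1: β = 0.534; γ = 1/√(1 − 0.534²) = 1/√0.7148 = 1.183; τ_1 = 239/1.183 = 202.1 days.
Leg 2: 156 days is already measured aboard the station.
Leg 3: 224 days is already measured aboard the station.
Total: 202.1 + 156.0 + 224.0 days.

τ = 582 days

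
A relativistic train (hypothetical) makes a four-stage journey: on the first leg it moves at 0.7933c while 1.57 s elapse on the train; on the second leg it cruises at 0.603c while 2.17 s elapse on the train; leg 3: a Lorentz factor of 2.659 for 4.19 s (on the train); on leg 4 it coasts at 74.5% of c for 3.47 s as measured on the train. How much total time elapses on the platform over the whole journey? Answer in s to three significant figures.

Leg 1: γ = 1/√(1 − 0.7933²) = 1/√0.3707 = 1.642; Δt_1 = 1.642 × 1.57 = 2.579 s.
Leg 2: γ = 1/√(1 − 0.603²) = 1/√0.6364 = 1.254; Δt_2 = 1.254 × 2.17 = 2.720 s.
Leg 3: γ = 2.659; Δt_3 = 2.659 × 4.19 = 11.14 s.
Leg 4: β = 0.745; γ = 1/√(1 − 0.745²) = 1/√0.4450 = 1.499; Δt_4 = 1.499 × 3.47 = 5.202 s.
Total: 2.579 + 2.720 + 11.14 + 5.202 s.

Δt = 21.6 s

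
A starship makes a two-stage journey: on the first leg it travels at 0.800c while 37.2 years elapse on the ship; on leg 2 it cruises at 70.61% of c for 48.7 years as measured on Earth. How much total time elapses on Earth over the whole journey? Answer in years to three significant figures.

Leg 1: γ = 1/√(1 − 0.800²) = 5/3 ≈ 1.667; Δt_1 = 1.667 × 37.2 = 62.00 years.
Leg 2: 48.7 years is already measured on Earth.
Total: 62.00 + 48.70 years.

Δt = 111 years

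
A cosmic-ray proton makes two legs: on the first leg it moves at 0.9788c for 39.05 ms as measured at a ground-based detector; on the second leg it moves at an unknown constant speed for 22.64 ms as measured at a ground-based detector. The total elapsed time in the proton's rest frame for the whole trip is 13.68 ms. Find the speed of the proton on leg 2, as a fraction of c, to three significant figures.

Leg 1: γ = 1/√(1 − 0.9788²) = 1/√0.04195 = 4.882; τ_1 = 39.05/4.882 = 7.998 ms.
Leg 2: speed unknown; τ_2 = 22.64/γ_2.
Total proper time: 7.998 + τ_2 = 13.68, so τ_2 = 13.68 − 7.998 = 5.682 ms.
γ_2 = 22.64/5.682 = 3.985; β = √(1 − 1/γ²) = √0.9370.

β = 0.968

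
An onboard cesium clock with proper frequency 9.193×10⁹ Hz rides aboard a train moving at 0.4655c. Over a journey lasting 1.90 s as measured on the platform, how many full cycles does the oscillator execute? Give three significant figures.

N = 1.55×10¹⁰

γ = 1/√(1 − 0.4655²) = 1/√0.7833 = 1.130
The oscillator's own cycle count is N = f × τ where τ is the proper time on the train. τ = Δt/γ = 1.90/1.130 = 1.682 s = 1.682×10⁰ s.
N = 9.193×10⁹ × 1.682×10⁰ = 1.546×10¹⁰.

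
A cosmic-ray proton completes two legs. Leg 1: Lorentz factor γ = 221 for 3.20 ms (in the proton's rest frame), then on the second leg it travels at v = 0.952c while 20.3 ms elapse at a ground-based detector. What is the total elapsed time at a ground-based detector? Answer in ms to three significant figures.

Leg 1: γ = 221; Δt_1 = 221.0 × 3.20 = 707.2 ms.
Leg 2: 20.3 ms is already measured at a ground-based detector.
Total: 707.2 + 20.30 ms.

Δt = 727 ms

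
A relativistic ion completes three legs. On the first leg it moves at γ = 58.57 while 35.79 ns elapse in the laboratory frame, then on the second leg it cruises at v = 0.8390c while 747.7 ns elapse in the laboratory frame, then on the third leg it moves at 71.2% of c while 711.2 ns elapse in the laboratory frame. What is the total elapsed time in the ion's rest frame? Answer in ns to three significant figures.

τ = 907 ns

Leg 1: γ = 58.57; τ_1 = 35.79/58.57 = 0.6111 ns.
Leg 2: γ = 1/√(1 − 0.8390²) = 1/√0.2961 = 1.838; τ_2 = 747.7/1.838 = 406.8 ns.
Leg 3: β = 0.712; γ = 1/√(1 − 0.712²) = 1/√0.4931 = 1.424; τ_3 = 711.2/1.424 = 499.4 ns.
Total: 0.6111 + 406.8 + 499.4 ns.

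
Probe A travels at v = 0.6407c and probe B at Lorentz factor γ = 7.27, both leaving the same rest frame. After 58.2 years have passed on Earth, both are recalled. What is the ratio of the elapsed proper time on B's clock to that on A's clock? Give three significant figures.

τ_B/τ_A = 0.179

A: γ = 1/√(1 − 0.6407²) = 1/√0.5895 = 1.302. B: γ = 7.27.
τ_A/τ_B = γ_B/γ_A = 7.270/1.302 = 5.582, so τ_B/τ_A = 0.1792.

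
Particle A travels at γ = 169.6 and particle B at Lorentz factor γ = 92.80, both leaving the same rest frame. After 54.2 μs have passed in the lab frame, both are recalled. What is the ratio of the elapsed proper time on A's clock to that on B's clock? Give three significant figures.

τ_A/τ_B = 0.547

A: γ = 169.6. B: γ = 92.80.
τ_A/τ_B = γ_B/γ_A = 92.80/169.6 = 0.5472, so τ_A/τ_B = 0.5472.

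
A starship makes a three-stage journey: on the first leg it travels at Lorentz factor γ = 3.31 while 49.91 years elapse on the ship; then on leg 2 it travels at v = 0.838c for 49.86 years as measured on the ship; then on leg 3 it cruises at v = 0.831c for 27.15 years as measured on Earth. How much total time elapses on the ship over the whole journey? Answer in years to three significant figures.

τ = 115 years

Leg 1: 49.91 years is already measured on the ship.
Leg 2: 49.86 years is already measured on the ship.
Leg 3: γ = 1/√(1 − 0.831²) = 1/√0.3094 = 1.798; τ_3 = 27.15/1.798 = 15.10 years.
Total: 49.91 + 49.86 + 15.10 years.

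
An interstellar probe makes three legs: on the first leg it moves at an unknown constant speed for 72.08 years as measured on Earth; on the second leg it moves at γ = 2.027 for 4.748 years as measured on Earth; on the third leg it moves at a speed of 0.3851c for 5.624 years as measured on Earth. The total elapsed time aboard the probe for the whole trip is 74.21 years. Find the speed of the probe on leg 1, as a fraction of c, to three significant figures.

β = 0.380

Leg 1: speed unknown; τ_1 = 72.08/γ_1.
Leg 2: γ = 2.027; τ_2 = 4.748/2.027 = 2.342 years.
Leg 3: γ = 1/√(1 − 0.3851²) = 1/√0.8517 = 1.084; τ_3 = 5.624/1.084 = 5.190 years.
Total proper time: τ_1 + 2.342 + 5.190 = 74.21, so τ_1 = 74.21 − 7.533 = 66.68 years.
γ_1 = 72.08/66.68 = 1.081; β = √(1 − 1/γ²) = √0.1443.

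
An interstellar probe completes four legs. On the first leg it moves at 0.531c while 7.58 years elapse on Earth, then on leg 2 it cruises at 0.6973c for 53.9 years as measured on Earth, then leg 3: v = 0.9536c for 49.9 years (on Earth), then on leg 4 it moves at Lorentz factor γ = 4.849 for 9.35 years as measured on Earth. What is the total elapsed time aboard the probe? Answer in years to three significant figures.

Leg 1: γ = 1/√(1 − 0.531²) = 1/√0.7180 = 1.180; τ_1 = 7.58/1.180 = 6.423 years.
Leg 2: γ = 1/√(1 − 0.6973²) = 1/√0.5138 = 1.395; τ_2 = 53.9/1.395 = 38.63 years.
Leg 3: γ = 1/√(1 − 0.9536²) = 1/√0.09065 = 3.321; τ_3 = 49.9/3.321 = 15.02 years.
Leg 4: γ = 4.849; τ_4 = 9.35/4.849 = 1.928 years.
Total: 6.423 + 38.63 + 15.02 + 1.928 years.

τ = 62.0 years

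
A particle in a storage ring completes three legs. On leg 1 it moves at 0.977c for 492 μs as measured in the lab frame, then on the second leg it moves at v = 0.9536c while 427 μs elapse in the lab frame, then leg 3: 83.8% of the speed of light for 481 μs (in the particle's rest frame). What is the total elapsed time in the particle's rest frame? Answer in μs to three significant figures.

Leg 1: γ = 1/√(1 − 0.977²) = 1/√0.04547 = 4.690; τ_1 = 492/4.690 = 104.9 μs.
Leg 2: γ = 1/√(1 − 0.9536²) = 1/√0.09065 = 3.321; τ_2 = 427/3.321 = 128.6 μs.
Leg 3: 481 μs is already measured in the particle's rest frame.
Total: 104.9 + 128.6 + 481.0 μs.

τ = 714 μs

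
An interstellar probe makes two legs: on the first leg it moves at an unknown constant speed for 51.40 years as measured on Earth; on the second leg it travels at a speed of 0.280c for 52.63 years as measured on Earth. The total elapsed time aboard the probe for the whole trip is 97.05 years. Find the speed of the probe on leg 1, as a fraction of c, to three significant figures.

Leg 1: speed unknown; τ_1 = 51.40/γ_1.
Leg 2: γ = 1/√(1 − 0.280²) = 1/√0.9216 = 1.042; τ_2 = 52.63/1.042 = 50.52 years.
Total proper time: τ_1 + 50.52 = 97.05, so τ_1 = 97.05 − 50.52 = 46.53 years.
γ_1 = 51.40/46.53 = 1.105; β = √(1 − 1/γ²) = √0.1807.

β = 0.425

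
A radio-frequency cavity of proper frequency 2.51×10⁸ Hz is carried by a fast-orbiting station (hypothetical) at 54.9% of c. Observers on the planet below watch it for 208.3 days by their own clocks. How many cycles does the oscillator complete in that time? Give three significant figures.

N = 3.78×10¹⁵

β = 0.549; γ = 1/√(1 − 0.549²) = 1/√0.6986 = 1.196
During 208.3 days of lab time, the oscillator's proper time advances by τ = Δt/γ = 208.3/1.196 = 174.1 days = 1.504×10⁷ s.
N = f × τ = 2.51×10⁸ × 1.504×10⁷ = 3.776×10¹⁵.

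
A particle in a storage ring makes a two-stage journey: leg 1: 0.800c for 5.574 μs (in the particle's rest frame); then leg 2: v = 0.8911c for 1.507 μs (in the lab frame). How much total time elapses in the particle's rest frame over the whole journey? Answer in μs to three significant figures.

Leg 1: 5.574 μs is already measured in the particle's rest frame.
Leg 2: γ = 1/√(1 − 0.8911²) = 1/√0.2059 = 2.204; τ_2 = 1.507/2.204 = 0.6839 μs.
Total: 5.574 + 0.6839 μs.

τ = 6.26 μs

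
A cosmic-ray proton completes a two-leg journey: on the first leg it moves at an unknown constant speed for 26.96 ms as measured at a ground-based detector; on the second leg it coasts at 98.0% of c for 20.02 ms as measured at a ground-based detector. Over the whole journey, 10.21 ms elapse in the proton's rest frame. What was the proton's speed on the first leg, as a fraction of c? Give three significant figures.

Leg 1: speed unknown; τ_1 = 26.96/γ_1.
Leg 2: β = 0.980; γ = 1/√(1 − 0.980²) = 1/√0.03960 = 5.025; τ_2 = 20.02/5.025 = 3.984 ms.
Total proper time: τ_1 + 3.984 = 10.21, so τ_1 = 10.21 − 3.984 = 6.226 ms.
γ_1 = 26.96/6.226 = 4.330; β = √(1 − 1/γ²) = √0.9467.

β = 0.973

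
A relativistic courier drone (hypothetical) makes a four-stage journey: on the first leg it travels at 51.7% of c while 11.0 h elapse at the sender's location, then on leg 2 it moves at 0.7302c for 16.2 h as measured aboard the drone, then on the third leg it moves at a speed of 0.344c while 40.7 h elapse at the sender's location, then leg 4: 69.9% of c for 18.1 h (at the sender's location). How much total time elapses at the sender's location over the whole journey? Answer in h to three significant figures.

Leg 1: 11.0 h is already measured at the sender's location.
Leg 2: γ = 1/√(1 − 0.7302²) = 1/√0.4668 = 1.464; Δt_2 = 1.464 × 16.2 = 23.71 h.
Leg 3: 40.7 h is already measured at the sender's location.
Leg 4: 18.1 h is already measured at the sender's location.
Total: 11.00 + 23.71 + 40.70 + 18.10 h.

Δt = 93.5 h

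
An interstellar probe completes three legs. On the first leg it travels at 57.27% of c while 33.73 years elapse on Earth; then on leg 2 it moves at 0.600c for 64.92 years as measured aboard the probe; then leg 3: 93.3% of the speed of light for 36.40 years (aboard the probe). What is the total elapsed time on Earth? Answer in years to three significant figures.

Δt = 216 years

Leg 1: 33.73 years is already measured on Earth.
Leg 2: γ = 1/√(1 − 0.600²) = 5/4 = 1.250; Δt_2 = 1.250 × 64.92 = 81.15 years.
Leg 3: β = 0.933; γ = 1/√(1 − 0.933²) = 1/√0.1295 = 2.779; Δt_3 = 2.779 × 36.40 = 101.1 years.
Total: 33.73 + 81.15 + 101.1 years.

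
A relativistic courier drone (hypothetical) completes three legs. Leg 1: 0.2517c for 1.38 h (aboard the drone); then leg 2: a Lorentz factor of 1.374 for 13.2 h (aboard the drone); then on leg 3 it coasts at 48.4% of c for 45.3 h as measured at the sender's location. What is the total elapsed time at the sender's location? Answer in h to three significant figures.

Δt = 64.9 h

Leg 1: γ = 1/√(1 − 0.2517²) = 1/√0.9366 = 1.033; Δt_1 = 1.033 × 1.38 = 1.426 h.
Leg 2: γ = 1.374; Δt_2 = 1.374 × 13.2 = 18.14 h.
Leg 3: 45.3 h is already measured at the sender's location.
Total: 1.426 + 18.14 + 45.30 h.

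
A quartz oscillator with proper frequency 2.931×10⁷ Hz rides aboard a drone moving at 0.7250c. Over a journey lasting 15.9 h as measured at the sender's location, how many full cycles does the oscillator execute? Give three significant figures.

N = 1.16×10¹²

γ = 1/√(1 − 0.7250²) = 1/√0.4744 = 1.452
The oscillator's own cycle count is N = f × τ where τ is the proper time aboard the drone. τ = Δt/γ = 15.9/1.452 = 10.95 h = 3.942×10⁴ s.
N = 2.931×10⁷ × 3.942×10⁴ = 1.156×10¹².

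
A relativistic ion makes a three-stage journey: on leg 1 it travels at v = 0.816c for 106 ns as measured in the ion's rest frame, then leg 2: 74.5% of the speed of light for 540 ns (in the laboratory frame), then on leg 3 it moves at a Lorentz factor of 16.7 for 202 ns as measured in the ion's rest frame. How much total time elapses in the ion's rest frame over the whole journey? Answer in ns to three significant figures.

τ = 668 ns

Leg 1: 106 ns is already measured in the ion's rest frame.
Leg 2: β = 0.745; γ = 1/√(1 − 0.745²) = 1/√0.4450 = 1.499; τ_2 = 540/1.499 = 360.2 ns.
Leg 3: 202 ns is already measured in the ion's rest frame.
Total: 106.0 + 360.2 + 202.0 ns.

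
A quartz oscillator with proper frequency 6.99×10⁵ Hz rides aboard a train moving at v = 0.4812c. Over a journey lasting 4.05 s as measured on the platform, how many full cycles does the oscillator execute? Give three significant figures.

γ = 1/√(1 − 0.4812²) = 1/√0.7684 = 1.141
The oscillator's own cycle count is N = f × τ where τ is the proper time on the train. τ = Δt/γ = 4.05/1.141 = 3.550 s = 3.550×10⁰ s.
N = 6.99×10⁵ × 3.550×10⁰ = 2.482×10⁶.

N = 2.48×10⁶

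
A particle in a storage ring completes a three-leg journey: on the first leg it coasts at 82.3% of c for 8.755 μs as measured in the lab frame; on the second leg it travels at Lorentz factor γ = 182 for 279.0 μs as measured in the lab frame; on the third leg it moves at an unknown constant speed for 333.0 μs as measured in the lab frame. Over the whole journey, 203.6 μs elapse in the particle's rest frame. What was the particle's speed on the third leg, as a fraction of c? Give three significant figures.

Leg 1: β = 0.823; γ = 1/√(1 − 0.823²) = 1/√0.3227 = 1.760; τ_1 = 8.755/1.760 = 4.973 μs.
Leg 2: γ = 182; τ_2 = 279.0/182.0 = 1.533 μs.
Leg 3: speed unknown; τ_3 = 333.0/γ_3.
Total proper time: 4.973 + 1.533 + τ_3 = 203.6, so τ_3 = 203.6 − 6.506 = 197.1 μs.
γ_3 = 333.0/197.1 = 1.690; β = √(1 − 1/γ²) = √0.6497.

β = 0.806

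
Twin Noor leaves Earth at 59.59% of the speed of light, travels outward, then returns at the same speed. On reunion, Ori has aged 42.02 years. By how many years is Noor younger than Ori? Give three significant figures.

β = 0.5959; γ = 1/√(1 − 0.5959²) = 1/√0.6449 = 1.245
Noor's elapsed proper time: τ = 42.02/1.245 = 33.74 years.
Age gap = Δt − τ = 42.02 − 33.74 years.

Δt − τ = 8.28 years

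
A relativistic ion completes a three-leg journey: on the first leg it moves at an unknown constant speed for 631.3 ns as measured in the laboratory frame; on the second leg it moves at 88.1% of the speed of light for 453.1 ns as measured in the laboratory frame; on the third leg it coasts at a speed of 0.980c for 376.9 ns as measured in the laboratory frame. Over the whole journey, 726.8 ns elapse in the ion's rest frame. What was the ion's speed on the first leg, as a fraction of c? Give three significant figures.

β = 0.721

Leg 1: speed unknown; τ_1 = 631.3/γ_1.
Leg 2: β = 0.881; γ = 1/√(1 − 0.881²) = 1/√0.2238 = 2.114; τ_2 = 453.1/2.114 = 214.4 ns.
Leg 3: γ = 1/√(1 − 0.980²) = 1/√0.03960 = 5.025; τ_3 = 376.9/5.025 = 75.00 ns.
Total proper time: τ_1 + 214.4 + 75.00 = 726.8, so τ_1 = 726.8 − 289.4 = 437.4 ns.
γ_1 = 631.3/437.4 = 1.443; β = √(1 − 1/γ²) = √0.5199.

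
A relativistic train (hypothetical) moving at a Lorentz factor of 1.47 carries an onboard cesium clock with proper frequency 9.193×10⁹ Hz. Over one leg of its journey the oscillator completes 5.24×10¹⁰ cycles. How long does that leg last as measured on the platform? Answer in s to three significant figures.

Δt = 8.38 s

γ = 1.47
Proper time for N cycles: τ = N/f = 5.24×10¹⁰/(9.193×10⁹) = 5.700×10⁰ s = 5.700 s.
Lab-frame duration Δt = γτ = 1.470 × 5.700 = 8.379 s.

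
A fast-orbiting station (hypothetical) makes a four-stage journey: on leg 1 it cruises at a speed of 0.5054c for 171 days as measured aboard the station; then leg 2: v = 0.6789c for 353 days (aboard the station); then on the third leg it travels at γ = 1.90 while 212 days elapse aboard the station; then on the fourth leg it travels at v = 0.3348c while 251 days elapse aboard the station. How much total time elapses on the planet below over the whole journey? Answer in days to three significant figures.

Leg 1: γ = 1/√(1 − 0.5054²) = 1/√0.7446 = 1.159; Δt_1 = 1.159 × 171 = 198.2 days.
Leg 2: γ = 1/√(1 − 0.6789²) = 1/√0.5391 = 1.362; Δt_2 = 1.362 × 353 = 480.8 days.
Leg 3: γ = 1.90; Δt_3 = 1.900 × 212 = 402.8 days.
Leg 4: γ = 1/√(1 − 0.3348²) = 1/√0.8879 = 1.061; Δt_4 = 1.061 × 251 = 266.4 days.
Total: 198.2 + 480.8 + 402.8 + 266.4 days.

Δt = 1350 days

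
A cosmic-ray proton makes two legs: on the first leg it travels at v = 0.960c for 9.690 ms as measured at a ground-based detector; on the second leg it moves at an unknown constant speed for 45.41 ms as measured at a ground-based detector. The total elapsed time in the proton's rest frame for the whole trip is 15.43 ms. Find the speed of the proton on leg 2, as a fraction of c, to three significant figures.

β = 0.960

Leg 1: γ = 1/√(1 − 0.960²) = 1/√0.07840 = 3.571; τ_1 = 9.690/3.571 = 2.713 ms.
Leg 2: speed unknown; τ_2 = 45.41/γ_2.
Total proper time: 2.713 + τ_2 = 15.43, so τ_2 = 15.43 − 2.713 = 12.72 ms.
γ_2 = 45.41/12.72 = 3.571; β = √(1 − 1/γ²) = √0.9216.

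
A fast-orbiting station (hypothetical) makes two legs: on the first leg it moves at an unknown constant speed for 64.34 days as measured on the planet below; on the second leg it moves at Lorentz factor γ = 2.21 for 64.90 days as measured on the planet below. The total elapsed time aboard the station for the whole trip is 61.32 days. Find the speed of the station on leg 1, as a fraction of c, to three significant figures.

Leg 1: speed unknown; τ_1 = 64.34/γ_1.
Leg 2: γ = 2.21; τ_2 = 64.90/2.210 = 29.37 days.
Total proper time: τ_1 + 29.37 = 61.32, so τ_1 = 61.32 − 29.37 = 31.95 days.
γ_1 = 64.34/31.95 = 2.014; β = √(1 − 1/γ²) = √0.7534.

β = 0.868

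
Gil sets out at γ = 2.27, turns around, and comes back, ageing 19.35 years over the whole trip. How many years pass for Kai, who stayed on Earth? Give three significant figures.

Δt = 43.9 years

γ = 2.27
Earth-frame duration is the dilated interval: Δt = γτ = 2.270 × 19.35 years.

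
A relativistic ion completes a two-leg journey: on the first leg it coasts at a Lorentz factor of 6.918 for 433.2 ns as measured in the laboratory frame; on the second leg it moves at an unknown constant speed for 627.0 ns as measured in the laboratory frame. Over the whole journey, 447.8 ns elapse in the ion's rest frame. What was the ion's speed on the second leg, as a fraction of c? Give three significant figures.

β = 0.789

Leg 1: γ = 6.918; τ_1 = 433.2/6.918 = 62.62 ns.
Leg 2: speed unknown; τ_2 = 627.0/γ_2.
Total proper time: 62.62 + τ_2 = 447.8, so τ_2 = 447.8 − 62.62 = 385.2 ns.
γ_2 = 627.0/385.2 = 1.628; β = √(1 − 1/γ²) = √0.6226.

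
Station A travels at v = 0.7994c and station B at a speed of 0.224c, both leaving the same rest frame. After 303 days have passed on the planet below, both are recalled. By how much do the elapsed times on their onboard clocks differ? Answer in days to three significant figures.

A: γ = 1/√(1 − 0.7994²) = 1/√0.3610 = 1.664; τ_A = 303/1.664 = 182.0 days.
B: γ = 1/√(1 − 0.224²) = 1/√0.9498 = 1.026; τ_B = 303/1.026 = 295.3 days.

|τ_A − τ_B| = 113 days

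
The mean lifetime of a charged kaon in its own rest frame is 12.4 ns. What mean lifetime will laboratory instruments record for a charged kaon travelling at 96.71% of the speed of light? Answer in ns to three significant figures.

β = 0.9671; γ = 1/√(1 − 0.9671²) = 1/√0.06472 = 3.931
The rest-frame lifetime is the proper time; the lab measures the dilated interval Δt = γτ₀ = 3.931 × 12.4 ns.

Δt = 48.7 ns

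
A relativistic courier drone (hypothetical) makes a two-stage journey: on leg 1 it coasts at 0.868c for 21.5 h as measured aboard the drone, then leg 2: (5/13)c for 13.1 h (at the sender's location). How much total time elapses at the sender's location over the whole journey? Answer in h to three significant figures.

Δt = 56.4 h

Leg 1: γ = 1/√(1 − 0.868²) = 1/√0.2466 = 2.014; Δt_1 = 2.014 × 21.5 = 43.30 h.
Leg 2: 13.1 h is already measured at the sender's location.
Total: 43.30 + 13.10 h.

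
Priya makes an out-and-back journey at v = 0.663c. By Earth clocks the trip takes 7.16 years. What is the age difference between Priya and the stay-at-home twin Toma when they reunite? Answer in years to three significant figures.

Δt − τ = 1.80 years

γ = 1/√(1 − 0.663²) = 1/√0.5604 = 1.336
Priya's elapsed proper time: τ = 7.16/1.336 = 5.360 years.
Age gap = Δt − τ = 7.16 − 5.360 years.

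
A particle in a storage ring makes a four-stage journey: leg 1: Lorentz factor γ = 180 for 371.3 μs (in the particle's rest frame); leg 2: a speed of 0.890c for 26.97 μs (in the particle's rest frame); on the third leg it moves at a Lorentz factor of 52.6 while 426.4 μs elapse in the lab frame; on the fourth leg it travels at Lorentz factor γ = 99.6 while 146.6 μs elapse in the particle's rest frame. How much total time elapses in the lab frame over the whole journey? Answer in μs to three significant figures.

Leg 1: γ = 180; Δt_1 = 180.0 × 371.3 = 6.683×10⁴ μs.
Leg 2: γ = 1/√(1 − 0.890²) = 1/√0.2079 = 2.193; Δt_2 = 2.193 × 26.97 = 59.15 μs.
Leg 3: 426.4 μs is already measured in the lab frame.
Leg 4: γ = 99.6; Δt_4 = 99.60 × 146.6 = 1.460×10⁴ μs.
Total: 6.683×10⁴ + 59.15 + 426.4 + 1.460×10⁴ μs.

Δt = 8.19×10⁴ μs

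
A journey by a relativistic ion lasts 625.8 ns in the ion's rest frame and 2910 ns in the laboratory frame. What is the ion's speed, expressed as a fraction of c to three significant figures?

β = 0.977

The proper time is measured in the ion's rest frame (both events occur at the ion's location); Δt is measured in the laboratory frame. γ = Δt/τ = 2910/625.8 = 4.650.
β = √(1 − 1/γ²) = √(1 − 0.04625) = √0.9538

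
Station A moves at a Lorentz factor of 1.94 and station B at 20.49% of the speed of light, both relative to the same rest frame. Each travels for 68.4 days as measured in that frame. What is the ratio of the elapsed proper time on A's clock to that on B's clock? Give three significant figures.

τ_A/τ_B = 0.527

A: γ = 1.94. B: β = 0.2049; γ = 1/√(1 − 0.2049²) = 1/√0.9580 = 1.022.
τ_A/τ_B = γ_B/γ_A = 1.022/1.940 = 0.5266, so τ_A/τ_B = 0.5266.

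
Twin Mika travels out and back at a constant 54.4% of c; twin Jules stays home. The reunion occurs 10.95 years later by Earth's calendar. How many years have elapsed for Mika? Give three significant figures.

τ = 9.19 years

β = 0.544; γ = 1/√(1 − 0.544²) = 1/√0.7041 = 1.192
Mika's clock measures proper time along the trip: τ = Δt/γ = 10.95/1.192 years.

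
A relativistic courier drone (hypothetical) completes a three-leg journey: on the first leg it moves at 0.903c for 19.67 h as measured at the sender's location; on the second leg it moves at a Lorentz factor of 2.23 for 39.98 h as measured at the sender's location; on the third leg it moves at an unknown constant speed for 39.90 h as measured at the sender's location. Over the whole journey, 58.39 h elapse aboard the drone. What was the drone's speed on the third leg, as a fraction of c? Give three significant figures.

β = 0.597

Leg 1: γ = 1/√(1 − 0.903²) = 1/√0.1846 = 2.328; τ_1 = 19.67/2.328 = 8.451 h.
Leg 2: γ = 2.23; τ_2 = 39.98/2.230 = 17.93 h.
Leg 3: speed unknown; τ_3 = 39.90/γ_3.
Total proper time: 8.451 + 17.93 + τ_3 = 58.39, so τ_3 = 58.39 − 26.38 = 32.01 h.
γ_3 = 39.90/32.01 = 1.246; β = √(1 − 1/γ²) = √0.3564.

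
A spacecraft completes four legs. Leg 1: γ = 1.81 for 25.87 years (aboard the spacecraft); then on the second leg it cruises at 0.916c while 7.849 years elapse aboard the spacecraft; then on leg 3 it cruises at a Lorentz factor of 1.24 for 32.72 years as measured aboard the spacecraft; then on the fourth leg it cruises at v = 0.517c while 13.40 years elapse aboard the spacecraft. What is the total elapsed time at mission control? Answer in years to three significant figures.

Δt = 123 years

Leg 1: γ = 1.81; Δt_1 = 1.810 × 25.87 = 46.82 years.
Leg 2: γ = 1/√(1 − 0.916²) = 1/√0.1609 = 2.493; Δt_2 = 2.493 × 7.849 = 19.56 years.
Leg 3: γ = 1.24; Δt_3 = 1.240 × 32.72 = 40.57 years.
Leg 4: γ = 1/√(1 − 0.517²) = 1/√0.7327 = 1.168; Δt_4 = 1.168 × 13.40 = 15.65 years.
Total: 46.82 + 19.56 + 40.57 + 15.65 years.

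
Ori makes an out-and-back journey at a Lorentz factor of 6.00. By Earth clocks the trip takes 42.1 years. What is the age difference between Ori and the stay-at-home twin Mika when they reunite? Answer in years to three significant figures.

γ = 6.00
Ori's elapsed proper time: τ = 42.1/6.000 = 7.017 years.
Age gap = Δt − τ = 42.1 − 7.017 years.

Δt − τ = 35.1 years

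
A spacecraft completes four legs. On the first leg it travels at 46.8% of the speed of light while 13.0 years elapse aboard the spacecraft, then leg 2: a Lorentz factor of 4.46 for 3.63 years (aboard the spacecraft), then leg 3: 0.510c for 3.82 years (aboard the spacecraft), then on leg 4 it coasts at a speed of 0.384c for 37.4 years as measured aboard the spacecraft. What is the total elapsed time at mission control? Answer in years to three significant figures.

Δt = 75.8 years

Leg 1: β = 0.468; γ = 1/√(1 − 0.468²) = 1/√0.7810 = 1.132; Δt_1 = 1.132 × 13.0 = 14.71 years.
Leg 2: γ = 4.46; Δt_2 = 4.460 × 3.63 = 16.19 years.
Leg 3: γ = 1/√(1 − 0.510²) = 1/√0.7399 = 1.163; Δt_3 = 1.163 × 3.82 = 4.441 years.
Leg 4: γ = 1/√(1 − 0.384²) = 1/√0.8525 = 1.083; Δt_4 = 1.083 × 37.4 = 40.51 years.
Total: 14.71 + 16.19 + 4.441 + 40.51 years.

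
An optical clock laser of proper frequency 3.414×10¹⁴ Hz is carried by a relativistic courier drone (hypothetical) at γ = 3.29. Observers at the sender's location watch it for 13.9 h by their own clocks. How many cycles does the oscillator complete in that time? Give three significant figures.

γ = 3.29
During 13.9 h of lab time, the oscillator's proper time advances by τ = Δt/γ = 13.9/3.290 = 4.225 h = 1.521×10⁴ s.
N = f × τ = 3.414×10¹⁴ × 1.521×10⁴ = 5.193×10¹⁸.

N = 5.19×10¹⁸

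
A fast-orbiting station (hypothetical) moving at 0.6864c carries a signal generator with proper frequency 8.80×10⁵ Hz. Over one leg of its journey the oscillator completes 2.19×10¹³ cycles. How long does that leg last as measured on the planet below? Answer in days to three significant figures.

Δt = 396 days

γ = 1/√(1 − 0.6864²) = 1/√0.5289 = 1.375
Proper time for N cycles: τ = N/f = 2.19×10¹³/(8.80×10⁵) = 2.489×10⁷ s = 288.0 days.
Lab-frame duration Δt = γτ = 1.375 × 288.0 = 396.1 days.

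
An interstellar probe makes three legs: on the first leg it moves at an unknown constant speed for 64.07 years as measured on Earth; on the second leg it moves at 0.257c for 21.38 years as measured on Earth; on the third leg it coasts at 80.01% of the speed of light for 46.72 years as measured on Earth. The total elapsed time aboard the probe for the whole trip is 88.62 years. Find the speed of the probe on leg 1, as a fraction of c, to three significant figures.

Leg 1: speed unknown; τ_1 = 64.07/γ_1.
Leg 2: γ = 1/√(1 − 0.257²) = 1/√0.9340 = 1.035; τ_2 = 21.38/1.035 = 20.66 years.
Leg 3: β = 0.8001; γ = 1/√(1 − 0.8001²) = 1/√0.3598 = 1.667; τ_3 = 46.72/1.667 = 28.03 years.
Total proper time: τ_1 + 20.66 + 28.03 = 88.62, so τ_1 = 88.62 − 48.69 = 39.93 years.
γ_1 = 64.07/39.93 = 1.604; β = √(1 − 1/γ²) = √0.6115.

β = 0.782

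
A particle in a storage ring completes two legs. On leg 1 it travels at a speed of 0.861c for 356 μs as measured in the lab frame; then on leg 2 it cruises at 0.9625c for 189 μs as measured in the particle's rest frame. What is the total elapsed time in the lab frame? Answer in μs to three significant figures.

Δt = 1050 μs

Leg 1: 356 μs is already measured in the lab frame.
Leg 2: γ = 1/√(1 − 0.9625²) = 1/√0.07359 = 3.686; Δt_2 = 3.686 × 189 = 696.7 μs.
Total: 356.0 + 696.7 μs.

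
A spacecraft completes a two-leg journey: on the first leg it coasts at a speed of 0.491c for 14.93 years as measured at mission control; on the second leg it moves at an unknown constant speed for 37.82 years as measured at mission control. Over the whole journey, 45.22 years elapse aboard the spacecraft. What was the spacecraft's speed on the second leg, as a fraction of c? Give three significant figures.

β = 0.524

Leg 1: γ = 1/√(1 − 0.491²) = 1/√0.7589 = 1.148; τ_1 = 14.93/1.148 = 13.01 years.
Leg 2: speed unknown; τ_2 = 37.82/γ_2.
Total proper time: 13.01 + τ_2 = 45.22, so τ_2 = 45.22 − 13.01 = 32.21 years.
γ_2 = 37.82/32.21 = 1.174; β = √(1 − 1/γ²) = √0.2745.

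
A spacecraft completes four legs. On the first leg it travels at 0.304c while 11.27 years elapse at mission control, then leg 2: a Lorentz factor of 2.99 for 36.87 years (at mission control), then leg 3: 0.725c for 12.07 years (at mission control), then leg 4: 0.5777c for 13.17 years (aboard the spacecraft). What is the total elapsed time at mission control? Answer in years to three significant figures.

Δt = 76.3 years

Leg 1: 11.27 years is already measured at mission control.
Leg 2: 36.87 years is already measured at mission control.
Leg 3: 12.07 years is already measured at mission control.
Leg 4: γ = 1/√(1 − 0.5777²) = 1/√0.6663 = 1.225; Δt_4 = 1.225 × 13.17 = 16.13 years.
Total: 11.27 + 36.87 + 12.07 + 16.13 years.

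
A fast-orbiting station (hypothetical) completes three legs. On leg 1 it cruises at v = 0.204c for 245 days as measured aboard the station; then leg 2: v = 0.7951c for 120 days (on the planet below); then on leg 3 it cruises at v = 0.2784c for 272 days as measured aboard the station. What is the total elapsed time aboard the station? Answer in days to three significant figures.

τ = 590 days

Leg 1: 245 days is already measured aboard the station.
Leg 2: γ = 1/√(1 − 0.7951²) = 1/√0.3678 = 1.649; τ_2 = 120/1.649 = 72.78 days.
Leg 3: 272 days is already measured aboard the station.
Total: 245.0 + 72.78 + 272.0 days.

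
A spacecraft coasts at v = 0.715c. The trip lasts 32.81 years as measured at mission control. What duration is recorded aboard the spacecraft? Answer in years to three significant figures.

γ = 1/√(1 − 0.715²) = 1/√0.4888 = 1.430
The interval measured at mission control is the dilated one; the clock aboard the spacecraft measures the proper time τ = Δt/γ = 32.81/1.430 years.

τ = 22.9 years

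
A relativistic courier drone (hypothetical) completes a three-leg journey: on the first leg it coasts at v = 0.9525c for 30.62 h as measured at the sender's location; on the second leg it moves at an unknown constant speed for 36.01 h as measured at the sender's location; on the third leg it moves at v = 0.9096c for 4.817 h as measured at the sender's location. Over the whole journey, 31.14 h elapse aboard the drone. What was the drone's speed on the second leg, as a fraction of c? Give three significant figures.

β = 0.835

Leg 1: γ = 1/√(1 − 0.9525²) = 1/√0.09274 = 3.284; τ_1 = 30.62/3.284 = 9.325 h.
Leg 2: speed unknown; τ_2 = 36.01/γ_2.
Leg 3: γ = 1/√(1 − 0.9096²) = 1/√0.1726 = 2.407; τ_3 = 4.817/2.407 = 2.001 h.
Total proper time: 9.325 + τ_2 + 2.001 = 31.14, so τ_2 = 31.14 − 11.33 = 19.81 h.
γ_2 = 36.01/19.81 = 1.817; β = √(1 − 1/γ²) = √0.6973.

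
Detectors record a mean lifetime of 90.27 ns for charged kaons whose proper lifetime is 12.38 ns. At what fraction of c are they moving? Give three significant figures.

v = 0.991c

γ = Δt/τ₀ = 90.27/12.38 = 7.292
β = √(1 − 1/γ²) = √(1 − 0.01881) = √0.9812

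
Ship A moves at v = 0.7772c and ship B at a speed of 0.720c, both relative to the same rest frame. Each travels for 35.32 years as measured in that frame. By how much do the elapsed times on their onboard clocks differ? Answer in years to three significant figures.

A: γ = 1/√(1 − 0.7772²) = 1/√0.3960 = 1.589; τ_A = 35.32/1.589 = 22.23 years.
B: γ = 1/√(1 − 0.720²) = 1/√0.4816 = 1.441; τ_B = 35.32/1.441 = 24.51 years.

|τ_A − τ_B| = 2.29 years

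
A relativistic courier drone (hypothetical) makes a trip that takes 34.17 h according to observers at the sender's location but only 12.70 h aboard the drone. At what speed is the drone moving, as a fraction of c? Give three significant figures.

v = 0.928c

The proper time is measured aboard the drone (both events occur at the drone's location); Δt is measured at the sender's location. γ = Δt/τ = 34.17/12.70 = 2.691.
β = √(1 − 1/γ²) = √(1 − 0.1381) = √0.8619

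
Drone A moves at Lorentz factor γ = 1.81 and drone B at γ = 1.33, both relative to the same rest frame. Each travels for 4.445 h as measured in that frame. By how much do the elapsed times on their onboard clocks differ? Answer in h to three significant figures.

|τ_A − τ_B| = 0.886 h

A: γ = 1.81; τ_A = 4.445/1.810 = 2.456 h.
B: γ = 1.33; τ_B = 4.445/1.330 = 3.342 h.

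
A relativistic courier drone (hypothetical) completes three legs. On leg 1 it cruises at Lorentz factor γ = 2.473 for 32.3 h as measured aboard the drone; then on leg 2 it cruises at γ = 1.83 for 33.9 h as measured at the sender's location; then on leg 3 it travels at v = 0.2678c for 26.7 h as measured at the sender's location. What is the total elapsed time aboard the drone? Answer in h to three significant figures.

τ = 76.5 h

Leg 1: 32.3 h is already measured aboard the drone.
Leg 2: γ = 1.83; τ_2 = 33.9/1.830 = 18.52 h.
Leg 3: γ = 1/√(1 − 0.2678²) = 1/√0.9283 = 1.038; τ_3 = 26.7/1.038 = 25.72 h.
Total: 32.30 + 18.52 + 25.72 h.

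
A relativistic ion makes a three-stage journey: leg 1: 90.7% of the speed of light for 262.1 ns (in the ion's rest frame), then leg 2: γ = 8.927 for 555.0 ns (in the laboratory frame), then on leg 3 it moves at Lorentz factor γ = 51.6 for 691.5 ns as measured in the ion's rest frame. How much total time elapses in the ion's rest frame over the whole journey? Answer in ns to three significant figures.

Leg 1: 262.1 ns is already measured in the ion's rest frame.
Leg 2: γ = 8.927; τ_2 = 555.0/8.927 = 62.17 ns.
Leg 3: 691.5 ns is already measured in the ion's rest frame.
Total: 262.1 + 62.17 + 691.5 ns.

τ = 1020 ns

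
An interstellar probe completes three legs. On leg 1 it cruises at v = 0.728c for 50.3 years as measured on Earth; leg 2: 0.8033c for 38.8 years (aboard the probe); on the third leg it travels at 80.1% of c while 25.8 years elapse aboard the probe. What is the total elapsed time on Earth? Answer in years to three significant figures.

Δt = 159 years

Leg 1: 50.3 years is already measured on Earth.
Leg 2: γ = 1/√(1 − 0.8033²) = 1/√0.3547 = 1.679; Δt_2 = 1.679 × 38.8 = 65.15 years.
Leg 3: β = 0.801; γ = 1/√(1 − 0.801²) = 1/√0.3584 = 1.670; Δt_3 = 1.670 × 25.8 = 43.10 years.
Total: 50.30 + 65.15 + 43.10 years.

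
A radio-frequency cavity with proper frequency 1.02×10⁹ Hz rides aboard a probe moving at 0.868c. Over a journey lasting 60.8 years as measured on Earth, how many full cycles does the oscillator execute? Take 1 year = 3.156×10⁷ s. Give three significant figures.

N = 9.72×10¹⁷

γ = 1/√(1 − 0.868²) = 1/√0.2466 = 2.014
The oscillator's own cycle count is N = f × τ where τ is the proper time aboard the probe. τ = Δt/γ = 60.8/2.014 = 30.19 years = 9.528×10⁸ s.
N = 1.02×10⁹ × 9.528×10⁸ = 9.719×10¹⁷.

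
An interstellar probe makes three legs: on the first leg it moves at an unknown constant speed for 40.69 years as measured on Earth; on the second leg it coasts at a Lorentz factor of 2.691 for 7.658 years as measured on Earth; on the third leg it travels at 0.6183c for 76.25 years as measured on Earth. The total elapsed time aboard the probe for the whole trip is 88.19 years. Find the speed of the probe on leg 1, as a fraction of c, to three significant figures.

β = 0.781

Leg 1: speed unknown; τ_1 = 40.69/γ_1.
Leg 2: γ = 2.691; τ_2 = 7.658/2.691 = 2.846 years.
Leg 3: γ = 1/√(1 − 0.6183²) = 1/√0.6177 = 1.272; τ_3 = 76.25/1.272 = 59.93 years.
Total proper time: τ_1 + 2.846 + 59.93 = 88.19, so τ_1 = 88.19 − 62.77 = 25.42 years.
γ_1 = 40.69/25.42 = 1.601; β = √(1 − 1/γ²) = √0.6098.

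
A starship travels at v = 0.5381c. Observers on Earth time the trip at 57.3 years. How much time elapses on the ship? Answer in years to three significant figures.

γ = 1/√(1 − 0.5381²) = 1/√0.7104 = 1.186
The interval measured on Earth is the dilated one; the clock on the ship measures the proper time τ = Δt/γ = 57.3/1.186 years.

τ = 48.3 years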